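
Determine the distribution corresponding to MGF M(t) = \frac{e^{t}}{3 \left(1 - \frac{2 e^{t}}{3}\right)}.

The MGF M(t) = \frac{e^{t}}{3 \left(1 - \frac{2 e^{t}}{3}\right)} is the standard form for the Geometric distribution.
Comparing with the known MGF formula identifies: Geometric(p=1/3), X = trial number of first success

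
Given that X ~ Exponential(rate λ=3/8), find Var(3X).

For X ~ Exponential(rate λ=3/8):
Var(X) = \frac{64}{9}
Var(3X) = (3)² × Var(X) = 9 × \frac{64}{9} = 64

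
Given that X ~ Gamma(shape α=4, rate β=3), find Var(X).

For X ~ Gamma(shape α=4, rate β=3):
Var(X) = \frac{4}{9}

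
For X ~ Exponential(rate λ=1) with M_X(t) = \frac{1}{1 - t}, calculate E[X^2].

To find E[X^2], compute M^(2)(0):
M^(1)(t) = \frac{1}{\left(1 - t\right)^{2}}
M^(2)(t) = \frac{2}{\left(1 - t\right)^{3}}
M^(2)(0) = 2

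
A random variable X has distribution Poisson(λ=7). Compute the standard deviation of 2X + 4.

For X ~ Poisson(λ=7):
Var(X) = 7
SD(X) = √(Var(X)) = √(7) = \sqrt{7}
SD(2X + 4) = |2| × SD(X) = 2 × \sqrt{7} = 2 \sqrt{7}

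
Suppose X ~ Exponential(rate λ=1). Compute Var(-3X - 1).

For X ~ Exponential(rate λ=1):
Var(X) = 1
Var(-3X - 1) = (-3)² × Var(X) = 9 × 1 = 9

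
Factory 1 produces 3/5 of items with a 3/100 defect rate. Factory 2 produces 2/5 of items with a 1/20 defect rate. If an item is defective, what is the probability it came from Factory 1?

Using Bayes' theorem:
P(F1) = 3/5, P(D|F1) = 3/100
P(F2) = 2/5, P(D|F2) = 1/20
P(D) = P(D|F1)P(F1) + P(D|F2)P(F2)
     = \frac{19}{500}
P(F1|D) = P(D|F1)P(F1) / P(D)
= \frac{9}{19}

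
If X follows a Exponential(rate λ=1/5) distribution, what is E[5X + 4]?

For X ~ Exponential(rate λ=1/5):
E[X] = 5
E[5X + 4] = 5 × E[X] + 4 = 29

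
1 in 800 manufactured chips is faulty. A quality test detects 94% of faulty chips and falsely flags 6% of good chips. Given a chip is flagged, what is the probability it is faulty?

Let D = the rare event, + = positive/flagged.
P(D) = 1/800
P(+|D) = 94/100 = 47/50
P(+|D') = 6/100 = 3/50
P(+) = P(+|D)P(D) + P(+|D')P(D')
     = \frac{47}{50} × \frac{1}{800} + \frac{3}{50} × \frac{799}{800}
     = \frac{611}{10000}
P(D|+) = P(+|D)P(D)/P(+) = \frac{1}{52}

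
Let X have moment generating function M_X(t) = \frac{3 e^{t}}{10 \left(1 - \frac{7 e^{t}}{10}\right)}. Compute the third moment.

To find E[X^3], compute M^(3)(0):
M^(1)(t) = \frac{3 e^{t}}{10 \left(1 - \frac{7 e^{t}}{10}\right)} + \frac{21 e^{2 t}}{100 \left(1 - \frac{7 e^{t}}{10}\right)^{2}}
M^(2)(t) = \frac{3 e^{t}}{10 \left(1 - \frac{7 e^{t}}{10}\right)} + \frac{63 e^{2 t}}{100 \left(1 - \frac{7 e^{t}}{10}\right)^{2}} + \frac{147 e^{3 t}}{500 \left(1 - \frac{7 e^{t}}{10}\right)^{3}}
M^(3)(t) = \frac{3 e^{t}}{10 \left(1 - \frac{7 e^{t}}{10}\right)} + \frac{147 e^{2 t}}{100 \left(1 - \frac{7 e^{t}}{10}\right)^{2}} + \frac{441 e^{3 t}}{250 \left(1 - \frac{7 e^{t}}{10}\right)^{3}} + \frac{3087 e^{4 t}}{5000 \left(1 - \frac{7 e^{t}}{10}\right)^{4}}
M^(3)(0) = \frac{1430}{9}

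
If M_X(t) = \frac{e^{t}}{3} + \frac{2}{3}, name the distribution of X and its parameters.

The MGF M(t) = \frac{e^{t}}{3} + \frac{2}{3} is the standard form for the Bernoulli distribution.
Comparing with the known MGF formula identifies: Bernoulli(p=1/3)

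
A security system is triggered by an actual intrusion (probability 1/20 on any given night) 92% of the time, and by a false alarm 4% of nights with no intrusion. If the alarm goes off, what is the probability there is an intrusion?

Let D = the rare event, + = positive/flagged.
P(D) = 1/20
P(+|D) = 92/100 = 23/25
P(+|D') = 4/100 = 1/25
P(+) = P(+|D)P(D) + P(+|D')P(D')
     = \frac{23}{25} × \frac{1}{20} + \frac{1}{25} × \frac{19}{20}
     = \frac{21}{250}
P(D|+) = P(+|D)P(D)/P(+) = \frac{23}{42}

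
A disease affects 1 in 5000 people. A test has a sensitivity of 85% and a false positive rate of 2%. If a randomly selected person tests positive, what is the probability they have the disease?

Let D = the rare event, + = positive/flagged.
P(D) = 1/5000
P(+|D) = 85/100 = 17/20
P(+|D') = 2/100 = 1/50
P(+) = P(+|D)P(D) + P(+|D')P(D')
     = \frac{17}{20} × \frac{1}{5000} + \frac{1}{50} × \frac{4999}{5000}
     = \frac{10083}{500000}
P(D|+) = P(+|D)P(D)/P(+) = \frac{85}{10083}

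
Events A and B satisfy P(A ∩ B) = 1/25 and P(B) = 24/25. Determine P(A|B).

P(A|B) = P(A ∩ B) / P(B)
= (1/25) / (24/25)
= 1/24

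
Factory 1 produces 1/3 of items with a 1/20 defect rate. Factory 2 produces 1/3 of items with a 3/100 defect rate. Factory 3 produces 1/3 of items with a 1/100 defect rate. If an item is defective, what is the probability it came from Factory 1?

Using Bayes' theorem:
P(F1) = 1/3, P(D|F1) = 1/20
P(F2) = 1/3, P(D|F2) = 3/100
P(F3) = 1/3, P(D|F3) = 1/100
P(D) = P(D|F1)P(F1) + P(D|F2)P(F2) + P(D|F3)P(F3)
     = \frac{3}{100}
P(F1|D) = P(D|F1)P(F1) / P(D)
= \frac{5}{9}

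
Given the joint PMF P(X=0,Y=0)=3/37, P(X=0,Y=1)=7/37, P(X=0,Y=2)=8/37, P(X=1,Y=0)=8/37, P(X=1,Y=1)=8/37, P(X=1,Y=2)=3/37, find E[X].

First find marginal of X:
P(X=0) = 18/37
P(X=1) = 19/37
E[X] = 0 × 18/37 + 1 × 19/37 = 19/37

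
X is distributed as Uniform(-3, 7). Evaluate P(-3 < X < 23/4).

P(-3 < X < 23/4) = ∫_{-3}^{23/4} f(x) dx
where f(x) = \frac{1}{10}
= \frac{7}{8}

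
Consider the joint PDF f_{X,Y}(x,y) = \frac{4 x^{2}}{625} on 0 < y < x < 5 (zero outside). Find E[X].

f_X(x) = ∫_0^x \frac{4 x^{2}}{625} dy = \frac{4 x^{3}}{625}
E[X] = ∫_0^5 x × (\frac{4 x^{3}}{625}) dx = 4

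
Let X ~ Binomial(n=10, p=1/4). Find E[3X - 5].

For X ~ Binomial(n=10, p=1/4):
E[X] = \frac{5}{2}
E[3X - 5] = 3 × E[X] - 5 = \frac{5}{2}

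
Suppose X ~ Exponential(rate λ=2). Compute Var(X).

For X ~ Exponential(rate λ=2):
Var(X) = \frac{1}{4}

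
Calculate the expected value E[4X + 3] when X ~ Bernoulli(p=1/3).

For X ~ Bernoulli(p=1/3):
E[X] = \frac{1}{3}
E[4X + 3] = 4 × E[X] + 3 = \frac{13}{3}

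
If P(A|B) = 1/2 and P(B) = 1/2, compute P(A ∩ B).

By definition, P(A|B) = P(A ∩ B) / P(B)
So P(A ∩ B) = P(A|B) × P(B)
= 1/2 × 1/2
= 1/4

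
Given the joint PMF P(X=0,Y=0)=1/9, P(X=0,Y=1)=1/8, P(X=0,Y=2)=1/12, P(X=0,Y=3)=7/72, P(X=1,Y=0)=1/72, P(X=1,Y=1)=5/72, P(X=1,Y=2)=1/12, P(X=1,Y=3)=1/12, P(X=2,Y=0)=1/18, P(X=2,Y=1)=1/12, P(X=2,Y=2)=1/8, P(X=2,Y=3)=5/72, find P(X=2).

P(X=2) = P(X=2,Y=0) + P(X=2,Y=1) + P(X=2,Y=2) + P(X=2,Y=3)
= 1/18 + 1/12 + 1/8 + 5/72
= 1/3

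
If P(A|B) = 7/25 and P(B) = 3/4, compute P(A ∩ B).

By definition, P(A|B) = P(A ∩ B) / P(B)
So P(A ∩ B) = P(A|B) × P(B)
= 7/25 × 3/4
= 21/100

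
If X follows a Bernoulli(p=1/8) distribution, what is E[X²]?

Using the identity E[X²] = Var(X) + (E[X])²:
E[X] = \frac{1}{8}
Var(X) = \frac{7}{64}
E[X²] = \frac{7}{64} + (\frac{1}{8})²
= \frac{1}{8}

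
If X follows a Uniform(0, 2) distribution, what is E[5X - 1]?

For X ~ Uniform(0, 2):
E[X] = 1
E[5X - 1] = 5 × E[X] - 1 = 4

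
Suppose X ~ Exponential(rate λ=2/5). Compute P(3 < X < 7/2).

P(3 < X < 7/2) = ∫_{3}^{7/2} f(x) dx
where f(x) = \frac{2 e^{- \frac{2 x}{5}}}{5}
= - \frac{1 - e^{\frac{1}{5}}}{e^{\frac{7}{5}}}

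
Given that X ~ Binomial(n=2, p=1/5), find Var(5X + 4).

For X ~ Binomial(n=2, p=1/5):
Var(X) = \frac{8}{25}
Var(5X + 4) = (5)² × Var(X) = 25 × \frac{8}{25} = 8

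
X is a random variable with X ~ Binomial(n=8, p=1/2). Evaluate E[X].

For X ~ Binomial(n=8, p=1/2), the expected value is:
E[X] = 4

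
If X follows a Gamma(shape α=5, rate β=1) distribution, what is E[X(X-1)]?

E[X(X-1)] = E[X² - X] = E[X²] - E[X]
E[X] = 5
E[X²] = Var(X) + (E[X])² = 5 + (5)² = 30
E[X(X-1)] = 30 - 5 = 25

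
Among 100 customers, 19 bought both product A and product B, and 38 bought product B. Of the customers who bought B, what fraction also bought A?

P(A ∩ B) = 19/100
P(B) = 38/100 = 19/50
P(A|B) = P(A ∩ B) / P(B) = (19/100) / (19/50) = 1/2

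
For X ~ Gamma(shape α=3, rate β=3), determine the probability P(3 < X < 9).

P(3 < X < 9) = ∫_{3}^{9} f(x) dx
where f(x) = \frac{27 x^{2} e^{- 3 x}}{2}
= \frac{-785 + 101 e^{18}}{2 e^{27}}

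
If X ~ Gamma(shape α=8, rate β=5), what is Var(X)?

For X ~ Gamma(shape α=8, rate β=5):
Var(X) = \frac{8}{25}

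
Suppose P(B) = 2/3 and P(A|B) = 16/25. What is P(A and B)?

By definition, P(A|B) = P(A ∩ B) / P(B)
So P(A ∩ B) = P(A|B) × P(B)
= 16/25 × 2/3
= 32/75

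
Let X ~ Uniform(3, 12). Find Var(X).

For X ~ Uniform(3, 12):
Var(X) = \frac{27}{4}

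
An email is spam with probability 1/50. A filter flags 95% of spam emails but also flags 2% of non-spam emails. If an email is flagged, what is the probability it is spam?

Let D = the rare event, + = positive/flagged.
P(D) = 1/50
P(+|D) = 95/100 = 19/20
P(+|D') = 2/100 = 1/50
P(+) = P(+|D)P(D) + P(+|D')P(D')
     = \frac{19}{20} × \frac{1}{50} + \frac{1}{50} × \frac{49}{50}
     = \frac{193}{5000}
P(D|+) = P(+|D)P(D)/P(+) = \frac{95}{193}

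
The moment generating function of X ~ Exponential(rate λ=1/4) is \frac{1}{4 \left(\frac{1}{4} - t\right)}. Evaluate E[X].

To find E[X], compute M^(1)(0):
M^(1)(t) = \frac{1}{4 \left(\frac{1}{4} - t\right)^{2}}
M^(1)(0) = 4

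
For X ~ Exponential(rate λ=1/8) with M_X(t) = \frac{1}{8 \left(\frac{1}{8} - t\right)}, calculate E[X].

To find E[X], compute M^(1)(0):
M^(1)(t) = \frac{1}{8 \left(\frac{1}{8} - t\right)^{2}}
M^(1)(0) = 8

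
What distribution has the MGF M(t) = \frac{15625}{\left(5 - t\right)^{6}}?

The MGF M(t) = \frac{15625}{\left(5 - t\right)^{6}} is the standard form for the Gamma distribution.
Comparing with the known MGF formula identifies: Gamma(shape α=6, rate β=5)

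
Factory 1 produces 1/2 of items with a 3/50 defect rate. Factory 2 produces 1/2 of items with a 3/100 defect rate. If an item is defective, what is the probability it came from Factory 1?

Using Bayes' theorem:
P(F1) = 1/2, P(D|F1) = 3/50
P(F2) = 1/2, P(D|F2) = 3/100
P(D) = P(D|F1)P(F1) + P(D|F2)P(F2)
     = \frac{9}{200}
P(F1|D) = P(D|F1)P(F1) / P(D)
= \frac{2}{3}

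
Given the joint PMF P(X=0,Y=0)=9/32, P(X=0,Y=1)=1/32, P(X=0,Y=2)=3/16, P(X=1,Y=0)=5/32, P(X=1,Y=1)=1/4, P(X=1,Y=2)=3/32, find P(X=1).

P(X=1) = P(X=1,Y=0) + P(X=1,Y=1) + P(X=1,Y=2)
= 5/32 + 1/4 + 3/32
= 1/2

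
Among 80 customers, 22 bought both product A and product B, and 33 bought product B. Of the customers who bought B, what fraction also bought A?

P(A ∩ B) = 22/80 = 11/40
P(B) = 33/80
P(A|B) = P(A ∩ B) / P(B) = (11/40) / (33/80) = 2/3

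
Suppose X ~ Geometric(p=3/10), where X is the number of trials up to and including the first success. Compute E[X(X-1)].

E[X(X-1)] = E[X² - X] = E[X²] - E[X]
E[X] = \frac{10}{3}
E[X²] = Var(X) + (E[X])² = \frac{70}{9} + (\frac{10}{3})² = \frac{170}{9}
E[X(X-1)] = \frac{170}{9} - \frac{10}{3} = \frac{140}{9}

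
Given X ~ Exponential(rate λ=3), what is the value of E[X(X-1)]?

E[X(X-1)] = E[X² - X] = E[X²] - E[X]
E[X] = \frac{1}{3}
E[X²] = Var(X) + (E[X])² = \frac{1}{9} + (\frac{1}{3})² = \frac{2}{9}
E[X(X-1)] = \frac{2}{9} - \frac{1}{3} = - \frac{1}{9}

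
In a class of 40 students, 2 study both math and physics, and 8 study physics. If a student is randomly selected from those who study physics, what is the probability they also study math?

P(A ∩ B) = 2/40 = 1/20
P(B) = 8/40 = 1/5
P(A|B) = P(A ∩ B) / P(B) = (1/20) / (1/5) = 1/4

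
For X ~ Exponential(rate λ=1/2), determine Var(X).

For X ~ Exponential(rate λ=1/2):
Var(X) = 4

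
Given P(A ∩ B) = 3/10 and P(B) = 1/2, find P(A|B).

P(A|B) = P(A ∩ B) / P(B)
= (3/10) / (1/2)
= 3/5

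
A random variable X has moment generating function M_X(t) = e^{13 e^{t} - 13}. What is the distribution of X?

The MGF M(t) = e^{13 e^{t} - 13} is the standard form for the Poisson distribution.
Comparing with the known MGF formula identifies: Poisson(λ=13)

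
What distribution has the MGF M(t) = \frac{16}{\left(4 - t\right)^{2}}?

The MGF M(t) = \frac{16}{\left(4 - t\right)^{2}} is the standard form for the Gamma distribution.
Comparing with the known MGF formula identifies: Gamma(shape α=2, rate β=4)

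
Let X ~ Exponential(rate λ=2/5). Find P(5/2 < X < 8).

P(5/2 < X < 8) = ∫_{5/2}^{8} f(x) dx
where f(x) = \frac{2 e^{- \frac{2 x}{5}}}{5}
= - \frac{1}{e^{\frac{16}{5}}} + e^{-1}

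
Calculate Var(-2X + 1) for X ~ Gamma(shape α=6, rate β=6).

For X ~ Gamma(shape α=6, rate β=6):
Var(X) = \frac{1}{6}
Var(-2X + 1) = (-2)² × Var(X) = 4 × \frac{1}{6} = \frac{2}{3}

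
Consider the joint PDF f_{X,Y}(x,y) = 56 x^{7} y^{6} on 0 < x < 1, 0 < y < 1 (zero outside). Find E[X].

E[X] = ∫_0^1 ∫_0^1 x × f(x,y) dy dx
= ∫_0^1 ∫_0^1 x × (56 x^{7} y^{6}) dy dx
= \frac{8}{9}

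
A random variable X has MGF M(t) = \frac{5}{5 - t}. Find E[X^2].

To find E[X^2], compute M^(2)(0):
M^(1)(t) = \frac{5}{\left(5 - t\right)^{2}}
M^(2)(t) = \frac{10}{\left(5 - t\right)^{3}}
M^(2)(0) = \frac{2}{25}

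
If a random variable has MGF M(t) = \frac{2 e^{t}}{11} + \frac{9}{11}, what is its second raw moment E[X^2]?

To find E[X^2], compute M^(2)(0):
M^(1)(t) = \frac{2 e^{t}}{11}
M^(2)(t) = \frac{2 e^{t}}{11}
M^(2)(0) = \frac{2}{11}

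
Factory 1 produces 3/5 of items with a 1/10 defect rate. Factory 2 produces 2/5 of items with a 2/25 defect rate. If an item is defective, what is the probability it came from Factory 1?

Using Bayes' theorem:
P(F1) = 3/5, P(D|F1) = 1/10
P(F2) = 2/5, P(D|F2) = 2/25
P(D) = P(D|F1)P(F1) + P(D|F2)P(F2)
     = \frac{23}{250}
P(F1|D) = P(D|F1)P(F1) / P(D)
= \frac{15}{23}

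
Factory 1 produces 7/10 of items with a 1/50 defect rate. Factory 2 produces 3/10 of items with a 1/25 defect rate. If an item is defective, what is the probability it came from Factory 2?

Using Bayes' theorem:
P(F1) = 7/10, P(D|F1) = 1/50
P(F2) = 3/10, P(D|F2) = 1/25
P(D) = P(D|F1)P(F1) + P(D|F2)P(F2)
     = \frac{13}{500}
P(F2|D) = P(D|F2)P(F2) / P(D)
= \frac{6}{13}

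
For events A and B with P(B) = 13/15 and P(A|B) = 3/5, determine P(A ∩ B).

By definition, P(A|B) = P(A ∩ B) / P(B)
So P(A ∩ B) = P(A|B) × P(B)
= 3/5 × 13/15
= 13/25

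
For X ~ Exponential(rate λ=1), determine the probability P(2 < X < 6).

P(2 < X < 6) = ∫_{2}^{6} f(x) dx
where f(x) = e^{- x}
= - \frac{1 - e^{4}}{e^{6}}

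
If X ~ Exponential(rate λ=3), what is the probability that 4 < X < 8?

P(4 < X < 8) = ∫_{4}^{8} f(x) dx
where f(x) = 3 e^{- 3 x}
= - \frac{1 - e^{12}}{e^{24}}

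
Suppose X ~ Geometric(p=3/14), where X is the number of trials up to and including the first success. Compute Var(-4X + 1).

For X ~ Geometric(p=3/14), where X is the number of trials up to and including the first success:
Var(X) = \frac{154}{9}
Var(-4X + 1) = (-4)² × Var(X) = 16 × \frac{154}{9} = \frac{2464}{9}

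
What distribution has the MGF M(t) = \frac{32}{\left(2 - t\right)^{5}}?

The MGF M(t) = \frac{32}{\left(2 - t\right)^{5}} is the standard form for the Gamma distribution.
Comparing with the known MGF formula identifies: Gamma(shape α=5, rate β=2)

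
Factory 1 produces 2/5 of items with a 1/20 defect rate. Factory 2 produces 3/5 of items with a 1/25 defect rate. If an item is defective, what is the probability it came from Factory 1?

Using Bayes' theorem:
P(F1) = 2/5, P(D|F1) = 1/20
P(F2) = 3/5, P(D|F2) = 1/25
P(D) = P(D|F1)P(F1) + P(D|F2)P(F2)
     = \frac{11}{250}
P(F1|D) = P(D|F1)P(F1) / P(D)
= \frac{5}{11}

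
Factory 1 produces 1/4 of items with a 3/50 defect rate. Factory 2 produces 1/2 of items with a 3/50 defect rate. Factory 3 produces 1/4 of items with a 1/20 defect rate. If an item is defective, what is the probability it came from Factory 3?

Using Bayes' theorem:
P(F1) = 1/4, P(D|F1) = 3/50
P(F2) = 1/2, P(D|F2) = 3/50
P(F3) = 1/4, P(D|F3) = 1/20
P(D) = P(D|F1)P(F1) + P(D|F2)P(F2) + P(D|F3)P(F3)
     = \frac{23}{400}
P(F3|D) = P(D|F3)P(F3) / P(D)
= \frac{5}{23}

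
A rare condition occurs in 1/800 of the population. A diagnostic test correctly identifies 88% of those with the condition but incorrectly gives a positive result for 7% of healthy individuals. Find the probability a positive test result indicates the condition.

Let D = the rare event, + = positive/flagged.
P(D) = 1/800
P(+|D) = 88/100 = 22/25
P(+|D') = 7/100
P(+) = P(+|D)P(D) + P(+|D')P(D')
     = \frac{22}{25} × \frac{1}{800} + \frac{7}{100} × \frac{799}{800}
     = \frac{5681}{80000}
P(D|+) = P(+|D)P(D)/P(+) = \frac{88}{5681}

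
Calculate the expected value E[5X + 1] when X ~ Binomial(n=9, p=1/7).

For X ~ Binomial(n=9, p=1/7):
E[X] = \frac{9}{7}
E[5X + 1] = 5 × E[X] + 1 = \frac{52}{7}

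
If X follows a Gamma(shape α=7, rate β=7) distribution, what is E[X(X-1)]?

E[X(X-1)] = E[X² - X] = E[X²] - E[X]
E[X] = 1
E[X²] = Var(X) + (E[X])² = \frac{1}{7} + (1)² = \frac{8}{7}
E[X(X-1)] = \frac{8}{7} - 1 = \frac{1}{7}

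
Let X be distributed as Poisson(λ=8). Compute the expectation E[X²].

Using the identity E[X²] = Var(X) + (E[X])²:
E[X] = 8
Var(X) = 8
E[X²] = 8 + (8)²
= 72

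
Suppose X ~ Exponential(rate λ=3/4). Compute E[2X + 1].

For X ~ Exponential(rate λ=3/4):
E[X] = \frac{4}{3}
E[2X + 1] = 2 × E[X] + 1 = \frac{11}{3}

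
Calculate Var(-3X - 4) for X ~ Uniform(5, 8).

For X ~ Uniform(5, 8):
Var(X) = \frac{3}{4}
Var(-3X - 4) = (-3)² × Var(X) = 9 × \frac{3}{4} = \frac{27}{4}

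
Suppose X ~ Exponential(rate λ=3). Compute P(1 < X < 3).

P(1 < X < 3) = ∫_{1}^{3} f(x) dx
where f(x) = 3 e^{- 3 x}
= - \frac{1 - e^{6}}{e^{9}}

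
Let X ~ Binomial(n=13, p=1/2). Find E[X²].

Using the identity E[X²] = Var(X) + (E[X])²:
E[X] = \frac{13}{2}
Var(X) = \frac{13}{4}
E[X²] = \frac{13}{4} + (\frac{13}{2})²
= \frac{91}{2}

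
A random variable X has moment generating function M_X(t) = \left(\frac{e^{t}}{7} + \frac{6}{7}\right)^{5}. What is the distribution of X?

The MGF M(t) = \left(\frac{e^{t}}{7} + \frac{6}{7}\right)^{5} is the standard form for the Binomial distribution.
Comparing with the known MGF formula identifies: Binomial(n=5, p=1/7)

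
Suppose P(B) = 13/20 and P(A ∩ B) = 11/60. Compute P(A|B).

P(A|B) = P(A ∩ B) / P(B)
= (11/60) / (13/20)
= 11/39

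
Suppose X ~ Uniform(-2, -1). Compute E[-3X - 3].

For X ~ Uniform(-2, -1):
E[X] = - \frac{3}{2}
E[-3X - 3] = -3 × E[X] - 3 = \frac{3}{2}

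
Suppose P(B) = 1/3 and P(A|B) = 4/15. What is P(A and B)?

By definition, P(A|B) = P(A ∩ B) / P(B)
So P(A ∩ B) = P(A|B) × P(B)
= 4/15 × 1/3
= 4/45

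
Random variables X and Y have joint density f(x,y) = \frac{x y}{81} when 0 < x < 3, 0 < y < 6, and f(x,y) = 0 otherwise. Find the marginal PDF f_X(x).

f_X(x) = ∫_0^6 f(x,y) dy
= ∫_0^6 \frac{x y}{81} dy
= \frac{2 x}{9} for 0 < x < 3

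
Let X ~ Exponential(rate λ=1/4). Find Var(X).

For X ~ Exponential(rate λ=1/4):
Var(X) = 16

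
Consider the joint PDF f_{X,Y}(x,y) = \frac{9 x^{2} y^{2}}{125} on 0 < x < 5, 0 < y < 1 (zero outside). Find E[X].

f_X(x) = ∫_0^1 \frac{9 x^{2} y^{2}}{125} dy = \frac{3 x^{2}}{125}
E[X] = ∫_0^5 x × (\frac{3 x^{2}}{125}) dx = \frac{15}{4}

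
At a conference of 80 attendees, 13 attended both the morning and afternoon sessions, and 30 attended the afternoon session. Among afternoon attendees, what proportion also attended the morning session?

P(A ∩ B) = 13/80
P(B) = 30/80 = 3/8
P(A|B) = P(A ∩ B) / P(B) = (13/80) / (3/8) = 13/30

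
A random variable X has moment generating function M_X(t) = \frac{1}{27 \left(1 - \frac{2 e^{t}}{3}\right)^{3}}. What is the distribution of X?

The MGF M(t) = \frac{1}{27 \left(1 - \frac{2 e^{t}}{3}\right)^{3}} is the standard form for the NegativeBinomial distribution.
Comparing with the known MGF formula identifies: NegBin(r=3, p=1/3), X = failures before r-th success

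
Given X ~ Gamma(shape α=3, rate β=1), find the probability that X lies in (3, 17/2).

P(3 < X < 17/2) = ∫_{3}^{17/2} f(x) dx
where f(x) = \frac{x^{2} e^{- x}}{2}
= - \frac{365}{8 e^{\frac{17}{2}}} + \frac{17}{2 e^{3}}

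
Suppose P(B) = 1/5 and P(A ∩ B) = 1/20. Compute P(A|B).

P(A|B) = P(A ∩ B) / P(B)
= (1/20) / (1/5)
= 1/4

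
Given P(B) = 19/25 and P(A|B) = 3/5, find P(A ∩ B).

By definition, P(A|B) = P(A ∩ B) / P(B)
So P(A ∩ B) = P(A|B) × P(B)
= 3/5 × 19/25
= 57/125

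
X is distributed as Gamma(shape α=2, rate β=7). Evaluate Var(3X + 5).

For X ~ Gamma(shape α=2, rate β=7):
Var(X) = \frac{2}{49}
Var(3X + 5) = (3)² × Var(X) = 9 × \frac{2}{49} = \frac{18}{49}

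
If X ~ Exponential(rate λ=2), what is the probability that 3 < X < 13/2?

P(3 < X < 13/2) = ∫_{3}^{13/2} f(x) dx
where f(x) = 2 e^{- 2 x}
= - \frac{1 - e^{7}}{e^{13}}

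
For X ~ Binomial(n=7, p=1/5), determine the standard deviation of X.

For X ~ Binomial(n=7, p=1/5):
Var(X) = \frac{28}{25}
SD(X) = √(Var(X)) = √(\frac{28}{25}) = \frac{2 \sqrt{7}}{5}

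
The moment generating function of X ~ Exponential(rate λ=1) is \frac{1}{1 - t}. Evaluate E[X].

To find E[X], compute M^(1)(0):
M^(1)(t) = \frac{1}{\left(1 - t\right)^{2}}
M^(1)(0) = 1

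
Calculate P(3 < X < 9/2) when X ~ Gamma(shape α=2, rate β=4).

P(3 < X < 9/2) = ∫_{3}^{9/2} f(x) dx
where f(x) = 16 x e^{- 4 x}
= \frac{-19 + 13 e^{6}}{e^{18}}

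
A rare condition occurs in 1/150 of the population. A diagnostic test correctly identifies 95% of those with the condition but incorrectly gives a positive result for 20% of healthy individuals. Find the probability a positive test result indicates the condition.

Let D = the rare event, + = positive/flagged.
P(D) = 1/150
P(+|D) = 95/100 = 19/20
P(+|D') = 20/100 = 1/5
P(+) = P(+|D)P(D) + P(+|D')P(D')
     = \frac{19}{20} × \frac{1}{150} + \frac{1}{5} × \frac{149}{150}
     = \frac{41}{200}
P(D|+) = P(+|D)P(D)/P(+) = \frac{19}{615}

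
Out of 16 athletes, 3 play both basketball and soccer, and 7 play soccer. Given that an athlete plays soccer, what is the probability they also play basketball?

P(A ∩ B) = 3/16
P(B) = 7/16
P(A|B) = P(A ∩ B) / P(B) = (3/16) / (7/16) = 3/7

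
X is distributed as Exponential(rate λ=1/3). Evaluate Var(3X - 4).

For X ~ Exponential(rate λ=1/3):
Var(X) = 9
Var(3X - 4) = (3)² × Var(X) = 9 × 9 = 81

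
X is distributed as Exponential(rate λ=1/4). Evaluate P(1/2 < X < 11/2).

P(1/2 < X < 11/2) = ∫_{1/2}^{11/2} f(x) dx
where f(x) = \frac{e^{- \frac{x}{4}}}{4}
= - \frac{1 - e^{\frac{5}{4}}}{e^{\frac{11}{8}}}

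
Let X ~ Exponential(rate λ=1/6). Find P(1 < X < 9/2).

P(1 < X < 9/2) = ∫_{1}^{9/2} f(x) dx
where f(x) = \frac{e^{- \frac{x}{6}}}{6}
= - \frac{1}{e^{\frac{3}{4}}} + e^{- \frac{1}{6}}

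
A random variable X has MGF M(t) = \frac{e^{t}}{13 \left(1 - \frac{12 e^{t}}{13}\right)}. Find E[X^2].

To find E[X^2], compute M^(2)(0):
M^(1)(t) = \frac{e^{t}}{13 \left(1 - \frac{12 e^{t}}{13}\right)} + \frac{12 e^{2 t}}{169 \left(1 - \frac{12 e^{t}}{13}\right)^{2}}
M^(2)(t) = \frac{e^{t}}{13 \left(1 - \frac{12 e^{t}}{13}\right)} + \frac{36 e^{2 t}}{169 \left(1 - \frac{12 e^{t}}{13}\right)^{2}} + \frac{288 e^{3 t}}{2197 \left(1 - \frac{12 e^{t}}{13}\right)^{3}}
M^(2)(0) = 325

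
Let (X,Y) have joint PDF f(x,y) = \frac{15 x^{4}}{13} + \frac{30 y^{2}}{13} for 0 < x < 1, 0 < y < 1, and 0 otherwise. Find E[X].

E[X] = ∫_0^1 ∫_0^1 x × f(x,y) dy dx
= ∫_0^1 ∫_0^1 x × (\frac{15 x^{4}}{13} + \frac{30 y^{2}}{13}) dy dx
= \frac{15}{26}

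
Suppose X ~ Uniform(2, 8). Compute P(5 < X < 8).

P(5 < X < 8) = ∫_{5}^{8} f(x) dx
where f(x) = \frac{1}{6}
= \frac{1}{2}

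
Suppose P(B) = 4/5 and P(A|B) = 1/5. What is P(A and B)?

By definition, P(A|B) = P(A ∩ B) / P(B)
So P(A ∩ B) = P(A|B) × P(B)
= 1/5 × 4/5
= 4/25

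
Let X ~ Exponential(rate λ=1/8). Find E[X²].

Using the identity E[X²] = Var(X) + (E[X])²:
E[X] = 8
Var(X) = 64
E[X²] = 64 + (8)²
= 128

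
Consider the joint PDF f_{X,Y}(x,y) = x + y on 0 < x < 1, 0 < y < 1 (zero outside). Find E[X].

E[X] = ∫_0^1 ∫_0^1 x × f(x,y) dy dx
= ∫_0^1 ∫_0^1 x × (x + y) dy dx
= \frac{7}{12}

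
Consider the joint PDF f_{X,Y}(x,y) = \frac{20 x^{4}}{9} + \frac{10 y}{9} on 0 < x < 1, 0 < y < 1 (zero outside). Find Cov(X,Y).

E[XY] = ∫∫ xy × f(x,y) dx dy = \frac{10}{27}
E[X] = \frac{35}{54}
E[Y] = \frac{16}{27}
Cov(X,Y) = E[XY] - E[X]E[Y] = - \frac{10}{729}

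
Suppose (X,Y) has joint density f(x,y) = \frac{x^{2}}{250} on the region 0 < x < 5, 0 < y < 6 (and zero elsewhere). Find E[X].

f_X(x) = ∫_0^6 \frac{x^{2}}{250} dy = \frac{3 x^{2}}{125}
E[X] = ∫_0^5 x × (\frac{3 x^{2}}{125}) dx = \frac{15}{4}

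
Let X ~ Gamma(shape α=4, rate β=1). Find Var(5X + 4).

For X ~ Gamma(shape α=4, rate β=1):
Var(X) = 4
Var(5X + 4) = (5)² × Var(X) = 25 × 4 = 100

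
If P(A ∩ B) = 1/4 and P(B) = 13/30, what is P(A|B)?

P(A|B) = P(A ∩ B) / P(B)
= (1/4) / (13/30)
= 15/26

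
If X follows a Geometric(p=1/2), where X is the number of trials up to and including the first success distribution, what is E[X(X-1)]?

E[X(X-1)] = E[X² - X] = E[X²] - E[X]
E[X] = 2
E[X²] = Var(X) + (E[X])² = 2 + (2)² = 6
E[X(X-1)] = 6 - 2 = 4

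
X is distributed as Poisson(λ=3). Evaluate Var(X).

For X ~ Poisson(λ=3):
Var(X) = 3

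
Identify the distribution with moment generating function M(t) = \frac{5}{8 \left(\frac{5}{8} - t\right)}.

The MGF M(t) = \frac{5}{8 \left(\frac{5}{8} - t\right)} is the standard form for the Exponential distribution.
Comparing with the known MGF formula identifies: Exponential(rate λ=5/8)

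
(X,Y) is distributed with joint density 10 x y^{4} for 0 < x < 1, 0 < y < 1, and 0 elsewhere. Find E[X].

E[X] = ∫_0^1 ∫_0^1 x × f(x,y) dy dx
= ∫_0^1 ∫_0^1 x × (10 x y^{4}) dy dx
= \frac{2}{3}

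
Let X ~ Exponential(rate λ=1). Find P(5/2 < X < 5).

P(5/2 < X < 5) = ∫_{5/2}^{5} f(x) dx
where f(x) = e^{- x}
= - \frac{1}{e^{5}} + e^{- \frac{5}{2}}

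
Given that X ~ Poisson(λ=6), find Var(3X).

For X ~ Poisson(λ=6):
Var(X) = 6
Var(3X) = (3)² × Var(X) = 9 × 6 = 54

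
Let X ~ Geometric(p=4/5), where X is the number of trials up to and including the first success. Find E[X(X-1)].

E[X(X-1)] = E[X² - X] = E[X²] - E[X]
E[X] = \frac{5}{4}
E[X²] = Var(X) + (E[X])² = \frac{5}{16} + (\frac{5}{4})² = \frac{15}{8}
E[X(X-1)] = \frac{15}{8} - \frac{5}{4} = \frac{5}{8}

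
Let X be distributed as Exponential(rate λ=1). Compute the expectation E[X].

For X ~ Exponential(rate λ=1), the expected value is:
E[X] = 1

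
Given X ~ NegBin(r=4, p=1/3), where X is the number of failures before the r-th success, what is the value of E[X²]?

Using the identity E[X²] = Var(X) + (E[X])²:
E[X] = 8
Var(X) = 24
E[X²] = 24 + (8)²
= 88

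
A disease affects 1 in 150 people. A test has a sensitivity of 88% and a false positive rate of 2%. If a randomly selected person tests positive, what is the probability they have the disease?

Let D = the rare event, + = positive/flagged.
P(D) = 1/150
P(+|D) = 88/100 = 22/25
P(+|D') = 2/100 = 1/50
P(+) = P(+|D)P(D) + P(+|D')P(D')
     = \frac{22}{25} × \frac{1}{150} + \frac{1}{50} × \frac{149}{150}
     = \frac{193}{7500}
P(D|+) = P(+|D)P(D)/P(+) = \frac{44}{193}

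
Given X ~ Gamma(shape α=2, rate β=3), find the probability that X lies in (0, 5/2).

P(0 < X < 5/2) = ∫_{0}^{5/2} f(x) dx
where f(x) = 9 x e^{- 3 x}
= 1 - \frac{17}{2 e^{\frac{15}{2}}}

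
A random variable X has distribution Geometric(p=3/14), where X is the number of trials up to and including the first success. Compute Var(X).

For X ~ Geometric(p=3/14), where X is the number of trials up to and including the first success:
Var(X) = \frac{154}{9}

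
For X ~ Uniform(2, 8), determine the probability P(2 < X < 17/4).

P(2 < X < 17/4) = ∫_{2}^{17/4} f(x) dx
where f(x) = \frac{1}{6}
= \frac{3}{8}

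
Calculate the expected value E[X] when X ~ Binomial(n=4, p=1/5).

For X ~ Binomial(n=4, p=1/5), the expected value is:
E[X] = \frac{4}{5}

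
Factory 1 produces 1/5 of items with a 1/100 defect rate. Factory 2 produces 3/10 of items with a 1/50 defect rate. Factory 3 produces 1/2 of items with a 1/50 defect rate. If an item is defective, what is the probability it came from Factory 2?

Using Bayes' theorem:
P(F1) = 1/5, P(D|F1) = 1/100
P(F2) = 3/10, P(D|F2) = 1/50
P(F3) = 1/2, P(D|F3) = 1/50
P(D) = P(D|F1)P(F1) + P(D|F2)P(F2) + P(D|F3)P(F3)
     = \frac{9}{500}
P(F2|D) = P(D|F2)P(F2) / P(D)
= \frac{1}{3}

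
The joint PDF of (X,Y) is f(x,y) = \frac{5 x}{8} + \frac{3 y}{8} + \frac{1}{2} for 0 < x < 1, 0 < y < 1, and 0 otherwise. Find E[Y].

E[Y] = ∫_0^1 ∫_0^1 y × f(x,y) dx dy
= \frac{17}{32}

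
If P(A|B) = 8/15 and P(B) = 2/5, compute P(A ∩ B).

By definition, P(A|B) = P(A ∩ B) / P(B)
So P(A ∩ B) = P(A|B) × P(B)
= 8/15 × 2/5
= 16/75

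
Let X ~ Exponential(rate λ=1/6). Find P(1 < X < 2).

P(1 < X < 2) = ∫_{1}^{2} f(x) dx
where f(x) = \frac{e^{- \frac{x}{6}}}{6}
= - \frac{1}{e^{\frac{1}{3}}} + e^{- \frac{1}{6}}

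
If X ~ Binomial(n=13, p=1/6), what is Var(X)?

For X ~ Binomial(n=13, p=1/6):
Var(X) = \frac{65}{36}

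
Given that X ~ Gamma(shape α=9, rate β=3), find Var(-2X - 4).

For X ~ Gamma(shape α=9, rate β=3):
Var(X) = 1
Var(-2X - 4) = (-2)² × Var(X) = 4 × 1 = 4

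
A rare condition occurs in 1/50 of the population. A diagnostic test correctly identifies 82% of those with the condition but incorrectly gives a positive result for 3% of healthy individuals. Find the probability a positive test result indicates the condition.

Let D = the rare event, + = positive/flagged.
P(D) = 1/50
P(+|D) = 82/100 = 41/50
P(+|D') = 3/100
P(+) = P(+|D)P(D) + P(+|D')P(D')
     = \frac{41}{50} × \frac{1}{50} + \frac{3}{100} × \frac{49}{50}
     = \frac{229}{5000}
P(D|+) = P(+|D)P(D)/P(+) = \frac{82}{229}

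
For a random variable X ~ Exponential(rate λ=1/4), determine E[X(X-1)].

E[X(X-1)] = E[X² - X] = E[X²] - E[X]
E[X] = 4
E[X²] = Var(X) + (E[X])² = 16 + (4)² = 32
E[X(X-1)] = 32 - 4 = 28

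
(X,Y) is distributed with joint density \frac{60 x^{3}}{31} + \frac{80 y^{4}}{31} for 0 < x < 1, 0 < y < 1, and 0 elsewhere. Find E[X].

E[X] = ∫_0^1 ∫_0^1 x × f(x,y) dy dx
= ∫_0^1 ∫_0^1 x × (\frac{60 x^{3}}{31} + \frac{80 y^{4}}{31}) dy dx
= \frac{20}{31}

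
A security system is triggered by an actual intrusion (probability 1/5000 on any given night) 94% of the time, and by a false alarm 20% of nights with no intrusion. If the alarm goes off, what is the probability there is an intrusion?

Let D = the rare event, + = positive/flagged.
P(D) = 1/5000
P(+|D) = 94/100 = 47/50
P(+|D') = 20/100 = 1/5
P(+) = P(+|D)P(D) + P(+|D')P(D')
     = \frac{47}{50} × \frac{1}{5000} + \frac{1}{5} × \frac{4999}{5000}
     = \frac{50037}{250000}
P(D|+) = P(+|D)P(D)/P(+) = \frac{47}{50037}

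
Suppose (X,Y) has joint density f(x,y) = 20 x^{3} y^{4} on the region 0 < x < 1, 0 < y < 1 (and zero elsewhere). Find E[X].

E[X] = ∫_0^1 ∫_0^1 x × f(x,y) dy dx
= ∫_0^1 ∫_0^1 x × (20 x^{3} y^{4}) dy dx
= \frac{4}{5}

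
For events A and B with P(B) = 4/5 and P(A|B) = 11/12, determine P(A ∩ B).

By definition, P(A|B) = P(A ∩ B) / P(B)
So P(A ∩ B) = P(A|B) × P(B)
= 11/12 × 4/5
= 11/15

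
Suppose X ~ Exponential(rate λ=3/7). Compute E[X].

For X ~ Exponential(rate λ=3/7), the expected value is:
E[X] = \frac{7}{3}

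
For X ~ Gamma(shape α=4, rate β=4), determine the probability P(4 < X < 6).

P(4 < X < 6) = ∫_{4}^{6} f(x) dx
where f(x) = \frac{128 x^{3} e^{- 4 x}}{3}
= \frac{-7851 + 2483 e^{8}}{3 e^{24}}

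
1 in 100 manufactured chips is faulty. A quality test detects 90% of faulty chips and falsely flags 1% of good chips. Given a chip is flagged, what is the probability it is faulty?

Let D = the rare event, + = positive/flagged.
P(D) = 1/100
P(+|D) = 90/100 = 9/10
P(+|D') = 1/100
P(+) = P(+|D)P(D) + P(+|D')P(D')
     = \frac{9}{10} × \frac{1}{100} + \frac{1}{100} × \frac{99}{100}
     = \frac{189}{10000}
P(D|+) = P(+|D)P(D)/P(+) = \frac{10}{21}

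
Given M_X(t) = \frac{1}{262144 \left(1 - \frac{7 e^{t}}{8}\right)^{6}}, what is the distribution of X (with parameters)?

The MGF M(t) = \frac{1}{262144 \left(1 - \frac{7 e^{t}}{8}\right)^{6}} is the standard form for the NegativeBinomial distribution.
Comparing with the known MGF formula identifies: NegBin(r=6, p=1/8), X = failures before r-th success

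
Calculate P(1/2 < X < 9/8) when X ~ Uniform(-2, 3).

P(1/2 < X < 9/8) = ∫_{1/2}^{9/8} f(x) dx
where f(x) = \frac{1}{5}
= \frac{1}{8}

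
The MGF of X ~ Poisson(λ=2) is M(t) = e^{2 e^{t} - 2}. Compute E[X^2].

To find E[X^2], compute M^(2)(0):
M^(1)(t) = 2 e^{t} e^{2 e^{t} - 2}
M^(2)(t) = 4 e^{2 t} e^{2 e^{t} - 2} + 2 e^{t} e^{2 e^{t} - 2}
M^(2)(0) = 6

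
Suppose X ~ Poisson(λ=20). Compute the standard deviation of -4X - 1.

For X ~ Poisson(λ=20):
Var(X) = 20
SD(X) = √(Var(X)) = √(20) = 2 \sqrt{5}
SD(-4X - 1) = |-4| × SD(X) = 4 × 2 \sqrt{5} = 8 \sqrt{5}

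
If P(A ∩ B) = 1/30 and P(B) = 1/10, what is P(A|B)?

P(A|B) = P(A ∩ B) / P(B)
= (1/30) / (1/10)
= 1/3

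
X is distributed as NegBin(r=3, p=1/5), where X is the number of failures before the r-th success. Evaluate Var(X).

For X ~ NegBin(r=3, p=1/5), where X is the number of failures before the r-th success:
Var(X) = 60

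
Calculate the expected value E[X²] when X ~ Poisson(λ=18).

Using the identity E[X²] = Var(X) + (E[X])²:
E[X] = 18
Var(X) = 18
E[X²] = 18 + (18)²
= 342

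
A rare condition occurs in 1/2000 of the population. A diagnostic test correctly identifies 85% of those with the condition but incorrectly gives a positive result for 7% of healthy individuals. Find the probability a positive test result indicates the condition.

Let D = the rare event, + = positive/flagged.
P(D) = 1/2000
P(+|D) = 85/100 = 17/20
P(+|D') = 7/100
P(+) = P(+|D)P(D) + P(+|D')P(D')
     = \frac{17}{20} × \frac{1}{2000} + \frac{7}{100} × \frac{1999}{2000}
     = \frac{7039}{100000}
P(D|+) = P(+|D)P(D)/P(+) = \frac{85}{14078}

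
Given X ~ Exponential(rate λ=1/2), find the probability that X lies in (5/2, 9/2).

P(5/2 < X < 9/2) = ∫_{5/2}^{9/2} f(x) dx
where f(x) = \frac{e^{- \frac{x}{2}}}{2}
= - \frac{1 - e}{e^{\frac{9}{4}}}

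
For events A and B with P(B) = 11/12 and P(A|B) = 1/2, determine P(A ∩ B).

By definition, P(A|B) = P(A ∩ B) / P(B)
So P(A ∩ B) = P(A|B) × P(B)
= 1/2 × 11/12
= 11/24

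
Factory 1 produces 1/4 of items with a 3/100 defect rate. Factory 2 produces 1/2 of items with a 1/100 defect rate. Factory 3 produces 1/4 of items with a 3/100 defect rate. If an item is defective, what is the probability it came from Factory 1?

Using Bayes' theorem:
P(F1) = 1/4, P(D|F1) = 3/100
P(F2) = 1/2, P(D|F2) = 1/100
P(F3) = 1/4, P(D|F3) = 3/100
P(D) = P(D|F1)P(F1) + P(D|F2)P(F2) + P(D|F3)P(F3)
     = \frac{1}{50}
P(F1|D) = P(D|F1)P(F1) / P(D)
= \frac{3}{8}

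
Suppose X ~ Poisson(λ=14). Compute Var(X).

For X ~ Poisson(λ=14):
Var(X) = 14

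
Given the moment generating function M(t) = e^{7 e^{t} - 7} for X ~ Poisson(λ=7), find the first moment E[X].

To find E[X], compute M^(1)(0):
M^(1)(t) = 7 e^{t} e^{7 e^{t} - 7}
M^(1)(0) = 7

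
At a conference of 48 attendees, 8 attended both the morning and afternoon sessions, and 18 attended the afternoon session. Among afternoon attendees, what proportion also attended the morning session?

P(A ∩ B) = 8/48 = 1/6
P(B) = 18/48 = 3/8
P(A|B) = P(A ∩ B) / P(B) = (1/6) / (3/8) = 4/9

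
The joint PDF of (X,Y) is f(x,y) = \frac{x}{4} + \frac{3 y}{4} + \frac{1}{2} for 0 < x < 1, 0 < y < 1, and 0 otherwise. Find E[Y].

E[Y] = ∫_0^1 ∫_0^1 y × f(x,y) dx dy
= \frac{9}{16}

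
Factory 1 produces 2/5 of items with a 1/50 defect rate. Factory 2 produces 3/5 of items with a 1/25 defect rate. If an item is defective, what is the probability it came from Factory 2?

Using Bayes' theorem:
P(F1) = 2/5, P(D|F1) = 1/50
P(F2) = 3/5, P(D|F2) = 1/25
P(D) = P(D|F1)P(F1) + P(D|F2)P(F2)
     = \frac{4}{125}
P(F2|D) = P(D|F2)P(F2) / P(D)
= \frac{3}{4}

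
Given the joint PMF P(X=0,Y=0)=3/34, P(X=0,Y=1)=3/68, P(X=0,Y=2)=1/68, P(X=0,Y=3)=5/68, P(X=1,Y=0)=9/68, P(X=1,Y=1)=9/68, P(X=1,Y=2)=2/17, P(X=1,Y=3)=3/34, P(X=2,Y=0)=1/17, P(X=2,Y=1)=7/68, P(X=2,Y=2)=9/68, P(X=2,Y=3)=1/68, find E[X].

First find marginal of X:
P(X=0) = 15/68
P(X=1) = 8/17
P(X=2) = 21/68
E[X] = 0 × 15/68 + 1 × 8/17 + 2 × 21/68 = 37/34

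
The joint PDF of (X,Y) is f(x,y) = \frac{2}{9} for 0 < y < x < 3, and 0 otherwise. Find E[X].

f_X(x) = ∫_0^x \frac{2}{9} dy = \frac{2 x}{9}
E[X] = ∫_0^3 x × (\frac{2 x}{9}) dx = 2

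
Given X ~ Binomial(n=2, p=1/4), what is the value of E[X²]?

Using the identity E[X²] = Var(X) + (E[X])²:
E[X] = \frac{1}{2}
Var(X) = \frac{3}{8}
E[X²] = \frac{3}{8} + (\frac{1}{2})²
= \frac{5}{8}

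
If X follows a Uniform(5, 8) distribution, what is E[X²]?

Using the identity E[X²] = Var(X) + (E[X])²:
E[X] = \frac{13}{2}
Var(X) = \frac{3}{4}
E[X²] = \frac{3}{4} + (\frac{13}{2})²
= 43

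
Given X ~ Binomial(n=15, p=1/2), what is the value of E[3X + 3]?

For X ~ Binomial(n=15, p=1/2):
E[X] = \frac{15}{2}
E[3X + 3] = 3 × E[X] + 3 = \frac{51}{2}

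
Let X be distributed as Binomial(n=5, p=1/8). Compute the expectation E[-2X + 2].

For X ~ Binomial(n=5, p=1/8):
E[X] = \frac{5}{8}
E[-2X + 2] = -2 × E[X] + 2 = \frac{3}{4}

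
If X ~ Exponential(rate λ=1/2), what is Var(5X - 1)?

For X ~ Exponential(rate λ=1/2):
Var(X) = 4
Var(5X - 1) = (5)² × Var(X) = 25 × 4 = 100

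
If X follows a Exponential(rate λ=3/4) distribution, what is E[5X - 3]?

For X ~ Exponential(rate λ=3/4):
E[X] = \frac{4}{3}
E[5X - 3] = 5 × E[X] - 3 = \frac{11}{3}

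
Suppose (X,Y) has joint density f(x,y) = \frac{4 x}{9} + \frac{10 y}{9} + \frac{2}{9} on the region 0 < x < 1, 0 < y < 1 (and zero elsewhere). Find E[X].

E[X] = ∫_0^1 ∫_0^1 x × f(x,y) dy dx
= ∫_0^1 ∫_0^1 x × (\frac{4 x}{9} + \frac{10 y}{9} + \frac{2}{9}) dy dx
= \frac{29}{54}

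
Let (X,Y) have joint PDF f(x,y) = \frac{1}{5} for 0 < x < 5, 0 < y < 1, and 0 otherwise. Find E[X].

f_X(x) = ∫_0^1 \frac{1}{5} dy = \frac{1}{5}
E[X] = ∫_0^5 x × (\frac{1}{5}) dx = \frac{5}{2}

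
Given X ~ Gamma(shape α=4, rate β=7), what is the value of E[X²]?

Using the identity E[X²] = Var(X) + (E[X])²:
E[X] = \frac{4}{7}
Var(X) = \frac{4}{49}
E[X²] = \frac{4}{49} + (\frac{4}{7})²
= \frac{20}{49}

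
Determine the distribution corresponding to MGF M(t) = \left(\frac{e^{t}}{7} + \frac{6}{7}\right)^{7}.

The MGF M(t) = \left(\frac{e^{t}}{7} + \frac{6}{7}\right)^{7} is the standard form for the Binomial distribution.
Comparing with the known MGF formula identifies: Binomial(n=7, p=1/7)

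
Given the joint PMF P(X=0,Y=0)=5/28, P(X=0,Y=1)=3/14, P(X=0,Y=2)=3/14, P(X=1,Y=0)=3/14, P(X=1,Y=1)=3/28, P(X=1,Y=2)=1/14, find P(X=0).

P(X=0) = P(X=0,Y=0) + P(X=0,Y=1) + P(X=0,Y=2)
= 5/28 + 3/14 + 3/14
= 17/28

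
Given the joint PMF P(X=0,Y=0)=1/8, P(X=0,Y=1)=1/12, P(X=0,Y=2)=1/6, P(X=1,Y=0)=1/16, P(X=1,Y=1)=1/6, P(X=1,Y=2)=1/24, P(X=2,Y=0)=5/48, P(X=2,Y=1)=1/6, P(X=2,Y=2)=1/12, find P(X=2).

P(X=2) = P(X=2,Y=0) + P(X=2,Y=1) + P(X=2,Y=2)
= 5/48 + 1/6 + 1/12
= 17/48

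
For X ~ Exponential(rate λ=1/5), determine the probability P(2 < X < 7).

P(2 < X < 7) = ∫_{2}^{7} f(x) dx
where f(x) = \frac{e^{- \frac{x}{5}}}{5}
= - \frac{1 - e}{e^{\frac{7}{5}}}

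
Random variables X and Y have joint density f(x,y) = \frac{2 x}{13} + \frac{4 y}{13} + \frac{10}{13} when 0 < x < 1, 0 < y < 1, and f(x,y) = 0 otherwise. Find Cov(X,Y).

E[XY] = ∫∫ xy × f(x,y) dx dy = \frac{7}{26}
E[X] = \frac{20}{39}
E[Y] = \frac{41}{78}
Cov(X,Y) = E[XY] - E[X]E[Y] = - \frac{1}{3042}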